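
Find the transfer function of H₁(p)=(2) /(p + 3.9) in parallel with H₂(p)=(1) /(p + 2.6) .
Parallel: H = H₁ + H₂ = (n₁·d₂ + n₂·d₁)/(d₁·d₂).
n₁·d₂ = 2*p + 5.2. n₂·d₁ = p + 3.9. Sum = 3*p + 9.1. d₁·d₂ = p^2 + 6.5*p + 10.14.
H(p) = (3*p + 9.1)/(p^2 + 6.5*p + 10.14)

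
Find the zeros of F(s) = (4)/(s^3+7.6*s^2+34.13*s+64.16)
Numerator is a nonzero constant (4) → Zeros: none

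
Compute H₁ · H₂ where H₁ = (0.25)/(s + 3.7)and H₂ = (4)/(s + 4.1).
Series: H = H₁ · H₂ = (n₁·n₂)/(d₁·d₂).
Num: n₁·n₂ = 1. Den: d₁·d₂ = s^2 + 7.8*s + 15.17.
H(s) = (1)/(s^2 + 7.8*s + 15.17)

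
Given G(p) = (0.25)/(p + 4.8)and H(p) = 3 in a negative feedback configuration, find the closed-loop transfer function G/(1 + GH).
Closed-loop T = G/(1+GH).
Numerator: G_num * H_den = 0.25.
Denominator: G_den * H_den + G_num * H_num = (p + 4.8) + (0.75) = p + 5.55.
T(p) = (0.25)/(p + 5.55)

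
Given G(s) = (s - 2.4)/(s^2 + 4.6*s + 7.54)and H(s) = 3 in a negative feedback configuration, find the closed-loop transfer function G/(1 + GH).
Closed-loop T = G/(1+GH).
Numerator: G_num * H_den = s - 2.4.
Denominator: G_den * H_den + G_num * H_num = (s^2 + 4.6*s + 7.54) + (3*s - 7.2) = s^2 + 7.6*s + 0.34.
T(s) = (s - 2.4)/(s^2 + 7.6*s + 0.34)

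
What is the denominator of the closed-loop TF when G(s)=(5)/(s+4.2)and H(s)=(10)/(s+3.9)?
Characteristic poly = G_den * H_den + G_num * H_num = (s^2 + 8.1*s + 16.38) + (50) = s^2 + 8.1*s + 66.38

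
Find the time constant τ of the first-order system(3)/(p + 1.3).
First-order system: τ = -1/pole. Pole = -1.3. τ = -1/(-1.3) = 0.7692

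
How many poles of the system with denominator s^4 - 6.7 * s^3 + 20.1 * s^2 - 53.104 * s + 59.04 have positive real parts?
s^4 - 6.7*s^3 + 20.1*s^2 - 53.104*s + 59.04 = (s - 1.8)(s - 4.1)(s^2 - 0.8*s + 8). Poles: 0.4 + 2.8j, 0.4 - 2.8j, 1.8, 4.1. RHP poles (Re>0): 4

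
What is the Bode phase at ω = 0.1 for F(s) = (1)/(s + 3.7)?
Substitute s = j*0.1: F(j0.1) = 0.270073 - 0.00729927j.
∠F(j0.1) = atan2(Im, Re) = atan2(-0.00729927, 0.270073) = -1.55°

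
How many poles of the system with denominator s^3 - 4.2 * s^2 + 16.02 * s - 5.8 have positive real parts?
s^3 - 4.2*s^2 + 16.02*s - 5.8 = (s - 0.4)(s^2 - 3.8*s + 14.5). Poles: 0.4, 1.9 + 3.3j, 1.9 - 3.3j. RHP poles (Re>0): 3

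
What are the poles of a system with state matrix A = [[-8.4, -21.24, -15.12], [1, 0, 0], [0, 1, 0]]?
Eigenvalues solve det(λI - A) = 0.
Characteristic polynomial: λ^3 + 8.4*λ^2 + 21.24*λ + 15.12 = 0.
Factor: (λ + 4.2)(λ + 1.2)(λ + 3) = 0.
Roots: -1.2, -3, -4.2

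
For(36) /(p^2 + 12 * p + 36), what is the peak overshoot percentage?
Standard form: ωn²/(p²+2ζωn·p+ωn²) → ωn = 6, ζ = 1.
ζ ≥ 1, so the response is non-oscillatory: peak overshoot = 0%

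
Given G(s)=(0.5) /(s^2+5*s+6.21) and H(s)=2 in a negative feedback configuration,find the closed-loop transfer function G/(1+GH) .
Closed-loop T = G/(1+GH).
Numerator: G_num * H_den = 0.5.
Denominator: G_den * H_den + G_num * H_num = (s^2 + 5*s + 6.21) + (1) = s^2 + 5*s + 7.21.
T(s) = (0.5)/(s^2 + 5*s + 7.21)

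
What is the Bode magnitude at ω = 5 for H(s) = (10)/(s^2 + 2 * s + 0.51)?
Substitute s = j*5: H(j5) = -0.349977 - 0.142906j.
|H(j5)| = sqrt(Re² + Im²) = 0.378.
20*log₁₀(0.378) = -8.45 dB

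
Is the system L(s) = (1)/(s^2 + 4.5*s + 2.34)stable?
Denominator: s^2 + 4.5*s + 2.34 = (s + 0.6)(s + 3.9). Poles: -0.6, -3.9. All Re(p)<0: Yes (stable)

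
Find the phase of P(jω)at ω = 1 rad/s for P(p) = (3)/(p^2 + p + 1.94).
Substitute p = j*1: P(j1) = 1.49713 - 1.59269j.
∠P(j1) = atan2(Im, Re) = atan2(-1.59269, 1.49713) = -46.77°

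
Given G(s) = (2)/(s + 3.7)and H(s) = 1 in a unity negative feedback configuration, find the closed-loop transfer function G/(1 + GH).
Closed-loop T = G/(1+GH).
Numerator: G_num * H_den = 2.
Denominator: G_den * H_den + G_num * H_num = (s + 3.7) + (2) = s + 5.7.
T(s) = (2)/(s + 5.7)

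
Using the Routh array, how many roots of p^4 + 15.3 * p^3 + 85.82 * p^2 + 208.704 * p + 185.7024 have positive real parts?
Routh array:
p^4: [1, 85.82, 185.7024]; p^3: [15.3, 208.704]; p^2: [72.1792, 185.7024]; p^1: [169.34]; p^0: [185.7024]
First column: [1, 15.3, 72.1792, 169.34, 185.7024]. Sign changes = RHP roots = 0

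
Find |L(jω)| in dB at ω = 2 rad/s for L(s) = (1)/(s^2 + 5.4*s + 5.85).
Substitute s = j*2: L(j2) = 0.0154086 - 0.0899531j.
|L(j2)| = sqrt(Re² + Im²) = 0.09126.
20*log₁₀(0.09126) = -20.79 dB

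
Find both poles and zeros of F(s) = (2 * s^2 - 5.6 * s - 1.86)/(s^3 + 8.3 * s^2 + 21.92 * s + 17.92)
Set denominator = 0: s^3 + 8.3*s^2 + 21.92*s + 17.92 = (s + 3.5)(s + 3.2)(s + 1.6) = 0 → Poles: -1.6, -3.2, -3.5
Set numerator = 0: 2*s^2 - 5.6*s - 1.86 = 2*(s + 0.3)(s - 3.1) = 0 → Zeros: -0.3, 3.1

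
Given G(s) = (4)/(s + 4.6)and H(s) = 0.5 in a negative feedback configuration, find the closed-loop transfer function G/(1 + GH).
Closed-loop T = G/(1+GH).
Numerator: G_num * H_den = 4.
Denominator: G_den * H_den + G_num * H_num = (s + 4.6) + (2) = s + 6.6.
T(s) = (4)/(s + 6.6)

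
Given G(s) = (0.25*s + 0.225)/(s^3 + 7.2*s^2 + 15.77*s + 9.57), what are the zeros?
Set numerator = 0: 0.25*s + 0.225 = 0 → Zeros: -0.9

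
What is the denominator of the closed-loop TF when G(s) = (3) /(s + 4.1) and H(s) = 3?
Characteristic poly = G_den * H_den + G_num * H_num = (s + 4.1) + (9) = s + 13.1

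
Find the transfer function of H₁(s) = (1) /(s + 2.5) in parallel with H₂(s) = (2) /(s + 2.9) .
Parallel: H = H₁ + H₂ = (n₁·d₂ + n₂·d₁)/(d₁·d₂).
n₁·d₂ = s + 2.9. n₂·d₁ = 2*s + 5. Sum = 3*s + 7.9. d₁·d₂ = s^2 + 5.4*s + 7.25.
H(s) = (3*s + 7.9)/(s^2 + 5.4*s + 7.25)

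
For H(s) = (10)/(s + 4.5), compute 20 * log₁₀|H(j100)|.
Substitute s = j*100: H(j100) = 0.00449091 - 0.0997979j.
|H(j100)| = sqrt(Re² + Im²) = 0.0999.
20*log₁₀(0.0999) = -20.01 dB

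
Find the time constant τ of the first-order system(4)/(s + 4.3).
First-order system: τ = -1/pole. Pole = -4.3. τ = -1/(-4.3) = 0.2326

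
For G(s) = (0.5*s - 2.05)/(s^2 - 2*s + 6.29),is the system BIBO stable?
Denominator: s^2 - 2*s + 6.29. Poles: 1 + 2.3j, 1 - 2.3j. All Re(p)<0: No (unstable)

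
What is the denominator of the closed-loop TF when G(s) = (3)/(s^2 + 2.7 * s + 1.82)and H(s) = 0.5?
Characteristic poly = G_den * H_den + G_num * H_num = (s^2 + 2.7*s + 1.82) + (1.5) = s^2 + 2.7*s + 3.32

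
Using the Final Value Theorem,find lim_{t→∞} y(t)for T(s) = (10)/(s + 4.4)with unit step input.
FVT: lim_{t→∞} y(t) = lim_{s→0} s*Y(s) where Y(s) = T(s)/s.
= lim_{s→0} T(s) = T(0) = num(0)/den(0) = 10/4.4 = 2.273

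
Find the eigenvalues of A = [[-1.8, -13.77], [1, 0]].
Eigenvalues solve det(λI - A) = 0.
Characteristic polynomial: λ^2 + 1.8*λ + 13.77 = 0.
Roots: -0.9 + 3.6j, -0.9 - 3.6j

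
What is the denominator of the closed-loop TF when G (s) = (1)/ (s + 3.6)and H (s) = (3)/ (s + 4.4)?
Characteristic poly = G_den * H_den + G_num * H_num = (s^2 + 8*s + 15.84) + (3) = s^2 + 8*s + 18.84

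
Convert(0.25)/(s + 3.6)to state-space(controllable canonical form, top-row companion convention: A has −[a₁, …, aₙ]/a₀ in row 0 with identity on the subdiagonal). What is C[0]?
Reachable canonical form: C = numerator coefficients (right-aligned, zero-padded to length n).
num = 0.25, C = [[0.25]].
C[0] = 0.25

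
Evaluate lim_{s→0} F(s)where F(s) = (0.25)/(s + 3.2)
DC gain = F(0) = num(0)/den(0) = 0.25/3.2 = 0.07812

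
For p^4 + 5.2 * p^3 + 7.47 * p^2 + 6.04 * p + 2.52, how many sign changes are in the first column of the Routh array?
Routh array:
p^4: [1, 7.47, 2.52]; p^3: [5.2, 6.04]; p^2: [6.30846, 2.52]; p^1: [3.96279]; p^0: [2.52]
First column: [1, 5.2, 6.30846, 3.96279, 2.52]. Sign changes = 0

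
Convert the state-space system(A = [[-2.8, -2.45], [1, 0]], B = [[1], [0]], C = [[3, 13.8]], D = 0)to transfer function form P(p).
P(p) = C(pI - A)⁻¹B + D.
Characteristic polynomial det(pI - A) = p^2 + 2.8*p + 2.45.
Numerator from C·adj(pI-A)·B + D·det(pI-A) = 3*p + 13.8.
P(p) = (3*p + 13.8)/(p^2 + 2.8*p + 2.45)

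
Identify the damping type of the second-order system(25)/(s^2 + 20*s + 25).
Standard form: ωn²/(s²+2ζωn·s+ωn²) gives ωn=5, ζ=2.
Overdamped (ζ = 2 > 1)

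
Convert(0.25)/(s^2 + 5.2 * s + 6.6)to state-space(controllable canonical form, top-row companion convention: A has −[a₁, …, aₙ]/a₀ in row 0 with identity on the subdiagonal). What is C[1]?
Reachable canonical form: C = numerator coefficients (right-aligned, zero-padded to length n).
num = 0.25, C = [[0, 0.25]].
C[1] = 0.25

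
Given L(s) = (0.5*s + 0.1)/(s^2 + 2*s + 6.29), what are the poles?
Set denominator = 0: s^2 + 2*s + 6.29 = 0 → Poles: -1 + 2.3j, -1 - 2.3j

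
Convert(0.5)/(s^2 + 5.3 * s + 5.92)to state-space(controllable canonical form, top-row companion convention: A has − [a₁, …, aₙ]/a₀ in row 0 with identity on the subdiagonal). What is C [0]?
Reachable canonical form: C = numerator coefficients (right-aligned, zero-padded to length n).
num = 0.5, C = [[0, 0.5]].
C[0] = 0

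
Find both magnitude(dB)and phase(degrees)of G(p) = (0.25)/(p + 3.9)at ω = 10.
Substitute p = j*10: G(j10) = 0.00846281 - 0.0216995j.
|G| = 20*log₁₀(sqrt(Re²+Im²)) = -32.66 dB.
∠G = atan2(Im, Re) = -68.69°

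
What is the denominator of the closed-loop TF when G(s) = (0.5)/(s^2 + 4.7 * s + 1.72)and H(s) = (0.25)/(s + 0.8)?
Characteristic poly = G_den * H_den + G_num * H_num = (s^3 + 5.5*s^2 + 5.48*s + 1.376) + (0.125) = s^3 + 5.5*s^2 + 5.48*s + 1.501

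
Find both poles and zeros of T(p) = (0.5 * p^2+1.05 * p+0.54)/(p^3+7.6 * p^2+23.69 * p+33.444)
Set denominator = 0: p^3 + 7.6*p^2 + 23.69*p + 33.444 = (p + 3.6)(p^2 + 4*p + 9.29) = 0 → Poles: -2 + 2.3j, -2 - 2.3j, -3.6
Set numerator = 0: 0.5*p^2 + 1.05*p + 0.54 = 0.5*(p + 0.9)(p + 1.2) = 0 → Zeros: -0.9, -1.2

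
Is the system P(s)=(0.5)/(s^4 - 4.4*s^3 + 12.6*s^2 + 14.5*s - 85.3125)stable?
Denominator: s^4 - 4.4*s^3 + 12.6*s^2 + 14.5*s - 85.3125 = (s - 2.5)(s + 2.1)(s^2 - 4*s + 16.25). Poles: -2.1, 2 + 3.5j, 2 - 3.5j, 2.5. All Re(p)<0: No (unstable)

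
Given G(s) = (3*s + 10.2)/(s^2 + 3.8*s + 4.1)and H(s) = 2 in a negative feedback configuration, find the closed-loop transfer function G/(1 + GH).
Closed-loop T = G/(1+GH).
Numerator: G_num * H_den = 3*s + 10.2.
Denominator: G_den * H_den + G_num * H_num = (s^2 + 3.8*s + 4.1) + (6*s + 20.4) = s^2 + 9.8*s + 24.5.
T(s) = (3*s + 10.2)/(s^2 + 9.8*s + 24.5)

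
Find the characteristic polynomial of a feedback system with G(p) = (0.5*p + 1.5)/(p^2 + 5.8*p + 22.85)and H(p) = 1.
Characteristic poly = G_den * H_den + G_num * H_num = (p^2 + 5.8*p + 22.85) + (0.5*p + 1.5) = p^2 + 6.3*p + 24.35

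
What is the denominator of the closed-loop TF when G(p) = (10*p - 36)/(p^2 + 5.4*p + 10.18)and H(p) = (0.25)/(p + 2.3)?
Characteristic poly = G_den * H_den + G_num * H_num = (p^3 + 7.7*p^2 + 22.6*p + 23.414) + (2.5*p - 9) = p^3 + 7.7*p^2 + 25.1*p + 14.414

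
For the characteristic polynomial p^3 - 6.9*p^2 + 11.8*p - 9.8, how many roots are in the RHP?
p^3 - 6.9*p^2 + 11.8*p - 9.8 = (p - 4.9)(p^2 - 2*p + 2). Poles: 1 + 1j, 1 - 1j, 4.9. RHP poles (Re>0): 3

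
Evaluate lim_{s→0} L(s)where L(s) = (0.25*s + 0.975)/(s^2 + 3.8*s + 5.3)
DC gain = L(0) = num(0)/den(0) = 0.975/5.3 = 0.184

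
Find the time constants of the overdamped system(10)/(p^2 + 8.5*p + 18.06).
Overdamped: real poles at -4.2, -4.3. τ = -1/pole → τ₁ = 0.2381, τ₂ = 0.2326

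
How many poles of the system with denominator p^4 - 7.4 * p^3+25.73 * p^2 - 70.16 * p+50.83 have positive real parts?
p^4 - 7.4*p^3 + 25.73*p^2 - 70.16*p + 50.83 = (p - 1)(p - 4.6)(p^2 - 1.8*p + 11.05). Poles: 0.9 + 3.2j, 0.9 - 3.2j, 1, 4.6. RHP poles (Re>0): 4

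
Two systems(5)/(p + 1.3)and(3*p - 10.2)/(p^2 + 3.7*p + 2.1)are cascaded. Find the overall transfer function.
Series: H = H₁ · H₂ = (n₁·n₂)/(d₁·d₂).
Num: n₁·n₂ = 15*p - 51. Den: d₁·d₂ = p^3 + 5*p^2 + 6.91*p + 2.73.
H(p) = (15*p - 51)/(p^3 + 5*p^2 + 6.91*p + 2.73)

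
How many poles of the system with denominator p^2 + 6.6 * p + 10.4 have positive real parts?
p^2 + 6.6*p + 10.4 = (p + 2.6)(p + 4). Poles: -2.6, -4. RHP poles (Re>0): 0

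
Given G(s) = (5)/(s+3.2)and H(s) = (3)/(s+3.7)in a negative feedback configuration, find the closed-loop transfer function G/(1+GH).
Closed-loop T = G/(1+GH).
Numerator: G_num * H_den = 5*s + 18.5.
Denominator: G_den * H_den + G_num * H_num = (s^2 + 6.9*s + 11.84) + (15) = s^2 + 6.9*s + 26.84.
T(s) = (5*s + 18.5)/(s^2 + 6.9*s + 26.84)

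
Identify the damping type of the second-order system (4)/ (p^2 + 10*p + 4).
Standard form: ωn²/(p²+2ζωn·p+ωn²) gives ωn=2, ζ=2.5.
Overdamped (ζ = 2.5 > 1)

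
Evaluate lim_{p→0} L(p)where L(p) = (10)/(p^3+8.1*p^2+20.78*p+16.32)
DC gain = L(0) = num(0)/den(0) = 10/16.32 = 0.6127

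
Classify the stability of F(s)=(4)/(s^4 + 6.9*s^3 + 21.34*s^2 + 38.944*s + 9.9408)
Denominator: s^4 + 6.9*s^3 + 21.34*s^2 + 38.944*s + 9.9408 = (s + 3.8)(s + 0.3)(s^2 + 2.8*s + 8.72). Poles: -0.3, -1.4 + 2.6j, -1.4 - 2.6j, -3.8. Stable (all poles in LHP)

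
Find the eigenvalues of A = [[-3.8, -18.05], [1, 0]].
Eigenvalues solve det(λI - A) = 0.
Characteristic polynomial: λ^2 + 3.8*λ + 18.05 = 0.
Roots: -1.9 + 3.8j, -1.9 - 3.8j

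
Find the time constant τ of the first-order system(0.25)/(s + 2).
First-order system: τ = -1/pole. Pole = -2. τ = -1/(-2) = 0.5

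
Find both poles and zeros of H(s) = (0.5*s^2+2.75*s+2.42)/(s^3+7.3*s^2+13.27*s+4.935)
Set denominator = 0: s^3 + 7.3*s^2 + 13.27*s + 4.935 = (s + 0.5)(s + 2.1)(s + 4.7) = 0 → Poles: -0.5, -2.1, -4.7
Set numerator = 0: 0.5*s^2 + 2.75*s + 2.42 = 0.5*(s + 4.4)(s + 1.1) = 0 → Zeros: -1.1, -4.4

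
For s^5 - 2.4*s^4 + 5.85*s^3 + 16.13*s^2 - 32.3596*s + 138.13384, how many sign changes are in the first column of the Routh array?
Routh array:
s^5: [1, 5.85, -32.3596]; s^4: [-2.4, 16.13, 138.13384]; s^3: [12.5708, 25.1962]; s^2: [20.9404, 138.13384]; s^1: [-57.7276]; s^0: [138.13384]
First column: [1, -2.4, 12.5708, 20.9404, -57.7276, 138.13384]. Sign changes = 4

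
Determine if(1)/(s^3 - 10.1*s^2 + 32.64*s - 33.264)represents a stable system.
Denominator: s^3 - 10.1*s^2 + 32.64*s - 33.264 = (s - 2.1)(s - 3.6)(s - 4.4). Poles: 2.1, 3.6, 4.4. All Re(p)<0: No (unstable)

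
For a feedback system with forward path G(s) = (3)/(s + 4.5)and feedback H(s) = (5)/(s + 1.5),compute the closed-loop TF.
Closed-loop T = G/(1+GH).
Numerator: G_num * H_den = 3*s + 4.5.
Denominator: G_den * H_den + G_num * H_num = (s^2 + 6*s + 6.75) + (15) = s^2 + 6*s + 21.75.
T(s) = (3*s + 4.5)/(s^2 + 6*s + 21.75)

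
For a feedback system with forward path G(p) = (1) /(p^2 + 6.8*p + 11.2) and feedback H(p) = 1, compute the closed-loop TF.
Closed-loop T = G/(1+GH).
Numerator: G_num * H_den = 1.
Denominator: G_den * H_den + G_num * H_num = (p^2 + 6.8*p + 11.2) + (1) = p^2 + 6.8*p + 12.2.
T(p) = (1)/(p^2 + 6.8*p + 12.2)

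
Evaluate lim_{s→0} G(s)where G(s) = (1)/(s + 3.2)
DC gain = G(0) = num(0)/den(0) = 1/3.2 = 0.3125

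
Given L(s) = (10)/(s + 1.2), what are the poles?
Set denominator = 0: s + 1.2 = 0 → Poles: -1.2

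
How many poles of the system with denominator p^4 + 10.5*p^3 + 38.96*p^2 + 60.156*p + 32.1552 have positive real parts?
p^4 + 10.5*p^3 + 38.96*p^2 + 60.156*p + 32.1552 = (p + 4.2)(p + 2.2)(p + 2.9)(p + 1.2). Poles: -1.2, -2.2, -2.9, -4.2. RHP poles (Re>0): 0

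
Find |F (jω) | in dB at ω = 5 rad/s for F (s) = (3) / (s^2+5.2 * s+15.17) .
Substitute s = j*5: F(j5) = -0.0381684 - 0.100954j.
|F(j5)| = sqrt(Re² + Im²) = 0.1079.
20*log₁₀(0.1079) = -19.34 dB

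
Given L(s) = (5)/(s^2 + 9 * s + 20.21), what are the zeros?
Numerator is a nonzero constant (5) → Zeros: none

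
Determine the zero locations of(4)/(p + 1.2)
Numerator is a nonzero constant (4) → Zeros: none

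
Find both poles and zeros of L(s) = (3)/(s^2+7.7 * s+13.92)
Set denominator = 0: s^2 + 7.7*s + 13.92 = (s + 4.8)(s + 2.9) = 0 → Poles: -2.9, -4.8
Numerator is a nonzero constant (3) → Zeros: none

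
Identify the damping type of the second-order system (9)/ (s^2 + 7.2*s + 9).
Standard form: ωn²/(s²+2ζωn·s+ωn²) gives ωn=3, ζ=1.2.
Overdamped (ζ = 1.2 > 1)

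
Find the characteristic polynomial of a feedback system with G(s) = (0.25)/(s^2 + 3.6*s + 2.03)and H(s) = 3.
Characteristic poly = G_den * H_den + G_num * H_num = (s^2 + 3.6*s + 2.03) + (0.75) = s^2 + 3.6*s + 2.78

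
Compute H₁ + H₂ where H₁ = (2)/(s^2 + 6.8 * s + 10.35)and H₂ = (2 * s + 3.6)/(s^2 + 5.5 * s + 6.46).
Parallel: H = H₁ + H₂ = (n₁·d₂ + n₂·d₁)/(d₁·d₂).
n₁·d₂ = 2*s^2 + 11*s + 12.92. n₂·d₁ = 2*s^3 + 17.2*s^2 + 45.18*s + 37.26. Sum = 2*s^3 + 19.2*s^2 + 56.18*s + 50.18. d₁·d₂ = s^4 + 12.3*s^3 + 54.21*s^2 + 100.853*s + 66.861.
H(s) = (2*s^3 + 19.2*s^2 + 56.18*s + 50.18)/(s^4 + 12.3*s^3 + 54.21*s^2 + 100.853*s + 66.861)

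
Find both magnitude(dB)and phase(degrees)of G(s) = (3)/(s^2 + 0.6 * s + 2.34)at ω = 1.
Substitute s = j*1: G(j1) = 1.86491 - 0.835034j.
|G| = 20*log₁₀(sqrt(Re²+Im²)) = 6.21 dB.
∠G = atan2(Im, Re) = -24.12°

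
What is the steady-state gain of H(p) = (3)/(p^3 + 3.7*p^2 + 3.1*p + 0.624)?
DC gain = H(0) = num(0)/den(0) = 3/0.624 = 4.808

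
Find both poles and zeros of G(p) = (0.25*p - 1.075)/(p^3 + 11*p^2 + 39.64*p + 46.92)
Set denominator = 0: p^3 + 11*p^2 + 39.64*p + 46.92 = (p + 3.4)(p + 3)(p + 4.6) = 0 → Poles: -3, -3.4, -4.6
Set numerator = 0: 0.25*p - 1.075 = 0 → Zeros: 4.3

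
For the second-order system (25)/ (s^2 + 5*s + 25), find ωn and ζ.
Standard form: ωn²/(s²+2ζωn·s+ωn²).
const=25=ωn² → ωn=5, s coeff=5=2ζωn → ζ=0.5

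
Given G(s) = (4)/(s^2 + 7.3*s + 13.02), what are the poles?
Set denominator = 0: s^2 + 7.3*s + 13.02 = (s + 4.2)(s + 3.1) = 0 → Poles: -3.1, -4.2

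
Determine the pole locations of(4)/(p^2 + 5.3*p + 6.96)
Set denominator = 0: p^2 + 5.3*p + 6.96 = (p + 2.4)(p + 2.9) = 0 → Poles: -2.4, -2.9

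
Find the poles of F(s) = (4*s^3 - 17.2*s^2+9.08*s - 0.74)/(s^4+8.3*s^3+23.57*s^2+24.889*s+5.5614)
Set denominator = 0: s^4 + 8.3*s^3 + 23.57*s^2 + 24.889*s + 5.5614 = (s + 0.3)(s + 3.1)(s + 2.3)(s + 2.6) = 0 → Poles: -0.3, -2.3, -2.6, -3.1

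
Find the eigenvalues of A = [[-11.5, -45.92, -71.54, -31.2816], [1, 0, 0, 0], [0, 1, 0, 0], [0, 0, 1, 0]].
Eigenvalues solve det(λI - A) = 0.
Characteristic polynomial: λ^4 + 11.5*λ^3 + 45.92*λ^2 + 71.54*λ + 31.2816 = 0.
Factor: (λ + 2.8)(λ + 3.8)(λ + 0.7)(λ + 4.2) = 0.
Roots: -0.7, -2.8, -3.8, -4.2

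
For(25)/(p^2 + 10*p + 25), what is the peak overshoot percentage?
Standard form: ωn²/(p²+2ζωn·p+ωn²) → ωn = 5, ζ = 1.
ζ ≥ 1, so the response is non-oscillatory: peak overshoot = 0%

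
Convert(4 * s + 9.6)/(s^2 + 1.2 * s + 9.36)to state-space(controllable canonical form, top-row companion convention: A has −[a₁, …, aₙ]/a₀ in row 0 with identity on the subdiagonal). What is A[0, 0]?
Reachable canonical form for den = s^2 + 1.2*s + 9.36: top row of A = -[a₁,a₂,...,aₙ]/a₀, ones on the subdiagonal, zeros elsewhere.
A = [[-1.2, -9.36], [1, 0]].
A[0,0] = -1.2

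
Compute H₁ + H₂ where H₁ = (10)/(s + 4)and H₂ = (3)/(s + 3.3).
Parallel: H = H₁ + H₂ = (n₁·d₂ + n₂·d₁)/(d₁·d₂).
n₁·d₂ = 10*s + 33. n₂·d₁ = 3*s + 12. Sum = 13*s + 45. d₁·d₂ = s^2 + 7.3*s + 13.2.
H(s) = (13*s + 45)/(s^2 + 7.3*s + 13.2)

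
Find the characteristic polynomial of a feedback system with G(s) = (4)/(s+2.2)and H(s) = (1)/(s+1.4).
Characteristic poly = G_den * H_den + G_num * H_num = (s^2 + 3.6*s + 3.08) + (4) = s^2 + 3.6*s + 7.08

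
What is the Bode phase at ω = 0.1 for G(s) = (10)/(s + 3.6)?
Substitute s = j*0.1: G(j0.1) = 2.77564 - 0.077101j.
∠G(j0.1) = atan2(Im, Re) = atan2(-0.077101, 2.77564) = -1.59°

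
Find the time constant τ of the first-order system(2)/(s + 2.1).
First-order system: τ = -1/pole. Pole = -2.1. τ = -1/(-2.1) = 0.4762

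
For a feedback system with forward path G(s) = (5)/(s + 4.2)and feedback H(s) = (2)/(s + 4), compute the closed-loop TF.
Closed-loop T = G/(1+GH).
Numerator: G_num * H_den = 5*s + 20.
Denominator: G_den * H_den + G_num * H_num = (s^2 + 8.2*s + 16.8) + (10) = s^2 + 8.2*s + 26.8.
T(s) = (5*s + 20)/(s^2 + 8.2*s + 26.8)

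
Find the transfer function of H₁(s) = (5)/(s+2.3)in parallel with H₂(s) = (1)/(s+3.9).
Parallel: H = H₁ + H₂ = (n₁·d₂ + n₂·d₁)/(d₁·d₂).
n₁·d₂ = 5*s + 19.5. n₂·d₁ = s + 2.3. Sum = 6*s + 21.8. d₁·d₂ = s^2 + 6.2*s + 8.97.
H(s) = (6*s + 21.8)/(s^2 + 6.2*s + 8.97)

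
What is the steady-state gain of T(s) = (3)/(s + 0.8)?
DC gain = T(0) = num(0)/den(0) = 3/0.8 = 3.75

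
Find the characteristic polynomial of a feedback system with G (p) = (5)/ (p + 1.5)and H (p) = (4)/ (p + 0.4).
Characteristic poly = G_den * H_den + G_num * H_num = (p^2 + 1.9*p + 0.6) + (20) = p^2 + 1.9*p + 20.6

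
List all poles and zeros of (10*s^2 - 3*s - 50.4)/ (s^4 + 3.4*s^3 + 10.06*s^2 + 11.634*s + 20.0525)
Set denominator = 0: s^4 + 3.4*s^3 + 10.06*s^2 + 11.634*s + 20.0525 = (s^2 + 3.2*s + 6.17)(s^2 + 0.2*s + 3.25) = 0 → Poles: -0.1 + 1.8j, -0.1 - 1.8j, -1.6 + 1.9j, -1.6 - 1.9j
Set numerator = 0: 10*s^2 - 3*s - 50.4 = 10*(s + 2.1)(s - 2.4) = 0 → Zeros: -2.1, 2.4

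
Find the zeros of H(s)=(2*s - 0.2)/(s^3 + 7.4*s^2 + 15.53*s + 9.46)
Set numerator = 0: 2*s - 0.2 = 0 → Zeros: 0.1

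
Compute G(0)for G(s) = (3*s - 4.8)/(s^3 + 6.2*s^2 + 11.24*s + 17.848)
DC gain = G(0) = num(0)/den(0) = -4.8/17.848 = -0.2689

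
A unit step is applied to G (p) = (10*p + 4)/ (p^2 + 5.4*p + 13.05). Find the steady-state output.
FVT: lim_{t→∞} y(t) = lim_{p→0} p*Y(p) where Y(p) = G(p)/p.
= lim_{p→0} G(p) = G(0) = num(0)/den(0) = 4/13.05 = 0.3065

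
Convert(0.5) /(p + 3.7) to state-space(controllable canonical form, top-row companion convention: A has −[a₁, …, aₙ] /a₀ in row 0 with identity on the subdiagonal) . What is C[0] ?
Reachable canonical form: C = numerator coefficients (right-aligned, zero-padded to length n).
num = 0.5, C = [[0.5]].
C[0] = 0.5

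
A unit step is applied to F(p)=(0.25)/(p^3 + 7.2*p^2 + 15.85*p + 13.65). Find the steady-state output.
FVT: lim_{t→∞} y(t) = lim_{p→0} p*Y(p) where Y(p) = F(p)/p.
= lim_{p→0} F(p) = F(0) = num(0)/den(0) = 0.25/13.65 = 0.01832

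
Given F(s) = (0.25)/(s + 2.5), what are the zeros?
Numerator is a nonzero constant (0.25) → Zeros: none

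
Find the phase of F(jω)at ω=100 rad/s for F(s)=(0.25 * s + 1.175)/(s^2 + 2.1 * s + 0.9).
Substitute s = j*100: F(j100) = -6.49725e-05 - 0.00250159j.
∠F(j100) = atan2(Im, Re) = atan2(-0.00250159, -6.49725e-05) = -91.49°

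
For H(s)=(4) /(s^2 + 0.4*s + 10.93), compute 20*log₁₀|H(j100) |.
Substitute s = j*100: H(j100) = -0.000400431 - 1.60348e-06j.
|H(j100)| = sqrt(Re² + Im²) = 0.0004004.
20*log₁₀(0.0004004) = -67.95 dB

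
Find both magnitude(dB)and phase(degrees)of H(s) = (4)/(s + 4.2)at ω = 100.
Substitute s = j*100: H(j100) = 0.00167704 - 0.0399296j.
|H| = 20*log₁₀(sqrt(Re²+Im²)) = -27.97 dB.
∠H = atan2(Im, Re) = -87.59°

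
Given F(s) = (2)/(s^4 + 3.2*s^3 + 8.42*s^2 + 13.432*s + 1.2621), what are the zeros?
Numerator is a nonzero constant (2) → Zeros: none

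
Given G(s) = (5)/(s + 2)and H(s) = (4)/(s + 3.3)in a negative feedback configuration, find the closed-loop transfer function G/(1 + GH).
Closed-loop T = G/(1+GH).
Numerator: G_num * H_den = 5*s + 16.5.
Denominator: G_den * H_den + G_num * H_num = (s^2 + 5.3*s + 6.6) + (20) = s^2 + 5.3*s + 26.6.
T(s) = (5*s + 16.5)/(s^2 + 5.3*s + 26.6)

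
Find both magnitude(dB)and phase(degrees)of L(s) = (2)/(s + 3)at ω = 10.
Substitute s = j*10: L(j10) = 0.0550459 - 0.183486j.
|L| = 20*log₁₀(sqrt(Re²+Im²)) = -14.35 dB.
∠L = atan2(Im, Re) = -73.30°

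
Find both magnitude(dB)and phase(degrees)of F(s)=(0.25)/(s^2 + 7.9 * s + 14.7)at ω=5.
Substitute s = j*5: F(j5) = -0.0015453 - 0.00592616j.
|F| = 20*log₁₀(sqrt(Re²+Im²)) = -44.26 dB.
∠F = atan2(Im, Re) = -104.61°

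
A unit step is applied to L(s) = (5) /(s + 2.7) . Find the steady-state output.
FVT: lim_{t→∞} y(t) = lim_{s→0} s*Y(s) where Y(s) = L(s)/s.
= lim_{s→0} L(s) = L(0) = num(0)/den(0) = 5/2.7 = 1.852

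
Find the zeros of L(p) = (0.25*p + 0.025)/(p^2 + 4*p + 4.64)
Set numerator = 0: 0.25*p + 0.025 = 0 → Zeros: -0.1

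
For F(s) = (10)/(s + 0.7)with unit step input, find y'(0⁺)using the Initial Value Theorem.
IVT: y'(0⁺) = lim_{s→∞} s²·Y(s) = lim_{s→∞} s·F(s).
deg(num) = 0, deg(den) = 1, relative degree = 1, so s·F(s) → (leading num)/(leading den) = 10/1 = 10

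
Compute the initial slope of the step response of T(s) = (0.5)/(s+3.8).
IVT: y'(0⁺) = lim_{s→∞} s²·Y(s) = lim_{s→∞} s·T(s).
deg(num) = 0, deg(den) = 1, relative degree = 1, so s·T(s) → (leading num)/(leading den) = 0.5/1 = 0.5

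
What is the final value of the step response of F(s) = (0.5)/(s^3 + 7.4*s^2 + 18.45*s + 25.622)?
FVT: lim_{t→∞} y(t) = lim_{s→0} s*Y(s) where Y(s) = F(s)/s.
= lim_{s→0} F(s) = F(0) = num(0)/den(0) = 0.5/25.622 = 0.01951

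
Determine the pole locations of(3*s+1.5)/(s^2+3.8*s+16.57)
Set denominator = 0: s^2 + 3.8*s + 16.57 = 0 → Poles: -1.9 + 3.6j, -1.9 - 3.6j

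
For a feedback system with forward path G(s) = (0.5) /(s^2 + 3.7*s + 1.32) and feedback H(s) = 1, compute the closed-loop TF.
Closed-loop T = G/(1+GH).
Numerator: G_num * H_den = 0.5.
Denominator: G_den * H_den + G_num * H_num = (s^2 + 3.7*s + 1.32) + (0.5) = s^2 + 3.7*s + 1.82.
T(s) = (0.5)/(s^2 + 3.7*s + 1.82)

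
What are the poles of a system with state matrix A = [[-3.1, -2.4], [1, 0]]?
Eigenvalues solve det(λI - A) = 0.
Characteristic polynomial: λ^2 + 3.1*λ + 2.4 = 0.
Factor: (λ + 1.6)(λ + 1.5) = 0.
Roots: -1.5, -1.6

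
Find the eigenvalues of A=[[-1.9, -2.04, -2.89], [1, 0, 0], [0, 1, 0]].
Eigenvalues solve det(λI - A) = 0.
Characteristic polynomial: λ^3 + 1.9*λ^2 + 2.04*λ + 2.89 = 0.
Factor: (λ + 1.7)(λ^2 + 0.2*λ + 1.7) = 0.
Roots: -0.1 + 1.3j, -0.1 - 1.3j, -1.7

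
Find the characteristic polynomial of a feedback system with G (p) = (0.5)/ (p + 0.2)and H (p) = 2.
Characteristic poly = G_den * H_den + G_num * H_num = (p + 0.2) + (1) = p + 1.2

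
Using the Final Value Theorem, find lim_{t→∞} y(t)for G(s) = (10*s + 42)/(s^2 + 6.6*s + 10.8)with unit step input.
FVT: lim_{t→∞} y(t) = lim_{s→0} s*Y(s) where Y(s) = G(s)/s.
= lim_{s→0} G(s) = G(0) = num(0)/den(0) = 42/10.8 = 3.889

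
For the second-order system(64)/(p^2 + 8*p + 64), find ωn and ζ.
Standard form: ωn²/(p²+2ζωn·p+ωn²).
const=64=ωn² → ωn=8, p coeff=8=2ζωn → ζ=0.5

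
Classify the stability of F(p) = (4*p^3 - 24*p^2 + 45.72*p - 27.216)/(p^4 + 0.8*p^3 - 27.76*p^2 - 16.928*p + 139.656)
Denominator: p^4 + 0.8*p^3 - 27.76*p^2 - 16.928*p + 139.656 = (p - 4.6)(p - 2.2)(p + 3)(p + 4.6). Poles: -3, -4.6, 2.2, 4.6. Unstable (2 pole(s) in RHP)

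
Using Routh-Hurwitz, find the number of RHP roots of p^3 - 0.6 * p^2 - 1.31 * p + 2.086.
Routh array:
p^3: [1, -1.31]; p^2: [-0.6, 2.086]; p^1: [2.16667]; p^0: [2.086]
First column: [1, -0.6, 2.16667, 2.086]. Sign changes = RHP roots = 2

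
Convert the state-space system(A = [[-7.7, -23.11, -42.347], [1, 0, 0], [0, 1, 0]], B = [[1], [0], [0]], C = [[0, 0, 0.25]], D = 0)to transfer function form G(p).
G(p) = C(pI - A)⁻¹B + D.
Characteristic polynomial det(pI - A) = p^3 + 7.7*p^2 + 23.11*p + 42.347.
Numerator from C·adj(pI-A)·B + D·det(pI-A) = 0.25.
G(p) = (0.25)/(p^3 + 7.7*p^2 + 23.11*p + 42.347)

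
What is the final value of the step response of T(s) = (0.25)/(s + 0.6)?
FVT: lim_{t→∞} y(t) = lim_{s→0} s*Y(s) where Y(s) = T(s)/s.
= lim_{s→0} T(s) = T(0) = num(0)/den(0) = 0.25/0.6 = 0.4167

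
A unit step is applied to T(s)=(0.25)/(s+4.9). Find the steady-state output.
FVT: lim_{t→∞} y(t) = lim_{s→0} s*Y(s) where Y(s) = T(s)/s.
= lim_{s→0} T(s) = T(0) = num(0)/den(0) = 0.25/4.9 = 0.05102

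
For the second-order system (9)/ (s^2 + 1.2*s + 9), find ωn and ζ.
Standard form: ωn²/(s²+2ζωn·s+ωn²).
const=9=ωn² → ωn=3, s coeff=1.2=2ζωn → ζ=0.2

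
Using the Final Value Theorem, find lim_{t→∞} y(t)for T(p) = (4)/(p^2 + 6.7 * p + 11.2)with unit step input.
FVT: lim_{t→∞} y(t) = lim_{p→0} p*Y(p) where Y(p) = T(p)/p.
= lim_{p→0} T(p) = T(0) = num(0)/den(0) = 4/11.2 = 0.3571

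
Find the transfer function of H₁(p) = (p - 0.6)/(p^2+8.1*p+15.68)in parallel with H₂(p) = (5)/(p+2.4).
Parallel: H = H₁ + H₂ = (n₁·d₂ + n₂·d₁)/(d₁·d₂).
n₁·d₂ = p^2 + 1.8*p - 1.44. n₂·d₁ = 5*p^2 + 40.5*p + 78.4. Sum = 6*p^2 + 42.3*p + 76.96. d₁·d₂ = p^3 + 10.5*p^2 + 35.12*p + 37.632.
H(p) = (6*p^2 + 42.3*p + 76.96)/(p^3 + 10.5*p^2 + 35.12*p + 37.632)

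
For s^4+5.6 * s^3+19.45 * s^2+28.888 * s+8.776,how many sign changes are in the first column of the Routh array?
Routh array:
s^4: [1, 19.45, 8.776]; s^3: [5.6, 28.888]; s^2: [14.2914, 8.776]; s^1: [25.4492]; s^0: [8.776]
First column: [1, 5.6, 14.2914, 25.4492, 8.776]. Sign changes = 0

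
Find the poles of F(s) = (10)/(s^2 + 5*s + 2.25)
Set denominator = 0: s^2 + 5*s + 2.25 = (s + 4.5)(s + 0.5) = 0 → Poles: -0.5, -4.5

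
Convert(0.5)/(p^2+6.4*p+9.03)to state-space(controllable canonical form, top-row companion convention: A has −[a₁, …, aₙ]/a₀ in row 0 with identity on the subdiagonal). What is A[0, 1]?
Reachable canonical form for den = p^2 + 6.4*p + 9.03: top row of A = -[a₁,a₂,...,aₙ]/a₀, ones on the subdiagonal, zeros elsewhere.
A = [[-6.4, -9.03], [1, 0]].
A[0,1] = -9.03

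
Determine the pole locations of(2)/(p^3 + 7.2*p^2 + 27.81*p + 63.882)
Set denominator = 0: p^3 + 7.2*p^2 + 27.81*p + 63.882 = (p + 4.2)(p^2 + 3*p + 15.21) = 0 → Poles: -1.5 + 3.6j, -1.5 - 3.6j, -4.2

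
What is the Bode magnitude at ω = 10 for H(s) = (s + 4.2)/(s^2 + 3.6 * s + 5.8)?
Substitute s = j*10: H(j10) = -0.00350455 - 0.107496j.
|H(j10)| = sqrt(Re² + Im²) = 0.1076.
20*log₁₀(0.1076) = -19.37 dB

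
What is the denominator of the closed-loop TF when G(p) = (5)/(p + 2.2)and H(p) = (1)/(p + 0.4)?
Characteristic poly = G_den * H_den + G_num * H_num = (p^2 + 2.6*p + 0.88) + (5) = p^2 + 2.6*p + 5.88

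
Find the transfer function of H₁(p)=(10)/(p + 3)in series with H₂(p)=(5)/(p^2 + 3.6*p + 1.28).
Series: H = H₁ · H₂ = (n₁·n₂)/(d₁·d₂).
Num: n₁·n₂ = 50. Den: d₁·d₂ = p^3 + 6.6*p^2 + 12.08*p + 3.84.
H(p) = (50)/(p^3 + 6.6*p^2 + 12.08*p + 3.84)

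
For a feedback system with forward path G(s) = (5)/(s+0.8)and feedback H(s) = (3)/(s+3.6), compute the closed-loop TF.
Closed-loop T = G/(1+GH).
Numerator: G_num * H_den = 5*s + 18.
Denominator: G_den * H_den + G_num * H_num = (s^2 + 4.4*s + 2.88) + (15) = s^2 + 4.4*s + 17.88.
T(s) = (5*s + 18)/(s^2 + 4.4*s + 17.88)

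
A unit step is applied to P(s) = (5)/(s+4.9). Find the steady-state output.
FVT: lim_{t→∞} y(t) = lim_{s→0} s*Y(s) where Y(s) = P(s)/s.
= lim_{s→0} P(s) = P(0) = num(0)/den(0) = 5/4.9 = 1.02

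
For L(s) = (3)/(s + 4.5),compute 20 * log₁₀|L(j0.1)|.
Substitute s = j*0.1: L(j0.1) = 0.666338 - 0.0148075j.
|L(j0.1)| = sqrt(Re² + Im²) = 0.6665.
20*log₁₀(0.6665) = -3.52 dB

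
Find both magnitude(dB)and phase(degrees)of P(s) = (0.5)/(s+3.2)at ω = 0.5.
Substitute s = j*0.5: P(j0.5) = 0.152526 - 0.0238322j.
|P| = 20*log₁₀(sqrt(Re²+Im²)) = -16.23 dB.
∠P = atan2(Im, Re) = -8.88°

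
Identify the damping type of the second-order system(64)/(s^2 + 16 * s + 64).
Standard form: ωn²/(s²+2ζωn·s+ωn²) gives ωn=8, ζ=1.
Critically damped (ζ = 1)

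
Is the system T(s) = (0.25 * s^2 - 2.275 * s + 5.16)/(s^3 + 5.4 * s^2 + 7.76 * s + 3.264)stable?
Denominator: s^3 + 5.4*s^2 + 7.76*s + 3.264 = (s + 0.8)(s + 3.4)(s + 1.2). Poles: -0.8, -1.2, -3.4. All Re(p)<0: Yes (stable)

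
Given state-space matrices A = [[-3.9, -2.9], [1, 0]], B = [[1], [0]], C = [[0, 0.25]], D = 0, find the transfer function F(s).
F(s) = C(sI - A)⁻¹B + D.
Characteristic polynomial det(sI - A) = s^2 + 3.9*s + 2.9.
Numerator from C·adj(sI-A)·B + D·det(sI-A) = 0.25.
F(s) = (0.25)/(s^2 + 3.9*s + 2.9)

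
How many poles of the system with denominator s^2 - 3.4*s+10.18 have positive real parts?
Poles: 1.7 + 2.7j, 1.7 - 2.7j. RHP poles (Re>0): 2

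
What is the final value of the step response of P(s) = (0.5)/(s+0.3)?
FVT: lim_{t→∞} y(t) = lim_{s→0} s*Y(s) where Y(s) = P(s)/s.
= lim_{s→0} P(s) = P(0) = num(0)/den(0) = 0.5/0.3 = 1.667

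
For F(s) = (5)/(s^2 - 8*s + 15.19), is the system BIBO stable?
Denominator: s^2 - 8*s + 15.19 = (s - 3.1)(s - 4.9). Poles: 3.1, 4.9. All Re(p)<0: No (unstable)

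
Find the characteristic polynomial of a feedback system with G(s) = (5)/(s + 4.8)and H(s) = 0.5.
Characteristic poly = G_den * H_den + G_num * H_num = (s + 4.8) + (2.5) = s + 7.3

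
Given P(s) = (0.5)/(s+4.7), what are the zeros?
Numerator is a nonzero constant (0.5) → Zeros: none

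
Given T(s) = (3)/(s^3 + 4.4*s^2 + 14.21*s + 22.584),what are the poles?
Set denominator = 0: s^3 + 4.4*s^2 + 14.21*s + 22.584 = (s + 2.4)(s^2 + 2*s + 9.41) = 0 → Poles: -1 + 2.9j, -1 - 2.9j, -2.4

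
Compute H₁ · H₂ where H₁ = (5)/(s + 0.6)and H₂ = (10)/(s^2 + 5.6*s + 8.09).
Series: H = H₁ · H₂ = (n₁·n₂)/(d₁·d₂).
Num: n₁·n₂ = 50. Den: d₁·d₂ = s^3 + 6.2*s^2 + 11.45*s + 4.854.
H(s) = (50)/(s^3 + 6.2*s^2 + 11.45*s + 4.854)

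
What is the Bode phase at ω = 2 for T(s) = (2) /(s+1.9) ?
Substitute s = j*2: T(j2) = 0.499343 - 0.525624j.
∠T(j2) = atan2(Im, Re) = atan2(-0.525624, 0.499343) = -46.47°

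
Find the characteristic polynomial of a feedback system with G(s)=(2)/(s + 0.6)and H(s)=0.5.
Characteristic poly = G_den * H_den + G_num * H_num = (s + 0.6) + (1) = s + 1.6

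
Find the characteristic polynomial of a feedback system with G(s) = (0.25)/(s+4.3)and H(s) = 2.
Characteristic poly = G_den * H_den + G_num * H_num = (s + 4.3) + (0.5) = s + 4.8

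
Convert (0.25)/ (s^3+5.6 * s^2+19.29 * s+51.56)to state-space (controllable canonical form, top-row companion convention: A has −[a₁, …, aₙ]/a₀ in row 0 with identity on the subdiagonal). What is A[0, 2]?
Reachable canonical form for den = s^3 + 5.6*s^2 + 19.29*s + 51.56: top row of A = -[a₁,a₂,...,aₙ]/a₀, ones on the subdiagonal, zeros elsewhere.
A = [[-5.6, -19.29, -51.56], [1, 0, 0], [0, 1, 0]].
A[0,2] = -51.56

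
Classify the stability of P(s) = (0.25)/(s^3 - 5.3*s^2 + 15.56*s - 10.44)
Denominator: s^3 - 5.3*s^2 + 15.56*s - 10.44 = (s - 0.9)(s^2 - 4.4*s + 11.6). Poles: 0.9, 2.2 + 2.6j, 2.2 - 2.6j. Unstable (3 pole(s) in RHP)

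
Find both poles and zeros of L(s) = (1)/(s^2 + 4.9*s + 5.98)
Set denominator = 0: s^2 + 4.9*s + 5.98 = (s + 2.3)(s + 2.6) = 0 → Poles: -2.3, -2.6
Numerator is a nonzero constant (1) → Zeros: none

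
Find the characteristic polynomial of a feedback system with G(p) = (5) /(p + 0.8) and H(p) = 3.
Characteristic poly = G_den * H_den + G_num * H_num = (p + 0.8) + (15) = p + 15.8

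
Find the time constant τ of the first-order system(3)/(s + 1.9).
First-order system: τ = -1/pole. Pole = -1.9. τ = -1/(-1.9) = 0.5263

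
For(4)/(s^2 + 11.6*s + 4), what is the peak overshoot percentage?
Standard form: ωn²/(s²+2ζωn·s+ωn²) → ωn = 2, ζ = 2.9.
ζ ≥ 1, so the response is non-oscillatory: peak overshoot = 0%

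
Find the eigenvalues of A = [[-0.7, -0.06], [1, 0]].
Eigenvalues solve det(λI - A) = 0.
Characteristic polynomial: λ^2 + 0.7*λ + 0.06 = 0.
Factor: (λ + 0.6)(λ + 0.1) = 0.
Roots: -0.1, -0.6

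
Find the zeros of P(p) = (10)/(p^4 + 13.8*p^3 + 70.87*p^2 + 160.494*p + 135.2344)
Numerator is a nonzero constant (10) → Zeros: none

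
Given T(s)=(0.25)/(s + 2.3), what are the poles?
Set denominator = 0: s + 2.3 = 0 → Poles: -2.3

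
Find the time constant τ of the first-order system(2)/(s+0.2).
First-order system: τ = -1/pole. Pole = -0.2. τ = -1/(-0.2) = 5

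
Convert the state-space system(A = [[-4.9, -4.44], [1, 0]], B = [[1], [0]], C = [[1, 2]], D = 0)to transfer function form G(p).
G(p) = C(pI - A)⁻¹B + D.
Characteristic polynomial det(pI - A) = p^2 + 4.9*p + 4.44.
Numerator from C·adj(pI-A)·B + D·det(pI-A) = p + 2.
G(p) = (p + 2)/(p^2 + 4.9*p + 4.44)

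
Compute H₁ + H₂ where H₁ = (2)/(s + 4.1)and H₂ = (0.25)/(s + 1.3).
Parallel: H = H₁ + H₂ = (n₁·d₂ + n₂·d₁)/(d₁·d₂).
n₁·d₂ = 2*s + 2.6. n₂·d₁ = 0.25*s + 1.025. Sum = 2.25*s + 3.625. d₁·d₂ = s^2 + 5.4*s + 5.33.
H(s) = (2.25*s + 3.625)/(s^2 + 5.4*s + 5.33)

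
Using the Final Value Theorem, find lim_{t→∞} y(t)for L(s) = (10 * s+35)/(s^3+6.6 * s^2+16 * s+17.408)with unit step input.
FVT: lim_{t→∞} y(t) = lim_{s→0} s*Y(s) where Y(s) = L(s)/s.
= lim_{s→0} L(s) = L(0) = num(0)/den(0) = 35/17.408 = 2.011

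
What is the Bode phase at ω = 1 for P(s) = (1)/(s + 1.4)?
Substitute s = j*1: P(j1) = 0.472973 - 0.337838j.
∠P(j1) = atan2(Im, Re) = atan2(-0.337838, 0.472973) = -35.54°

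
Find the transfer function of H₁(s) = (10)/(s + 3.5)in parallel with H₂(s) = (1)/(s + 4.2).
Parallel: H = H₁ + H₂ = (n₁·d₂ + n₂·d₁)/(d₁·d₂).
n₁·d₂ = 10*s + 42. n₂·d₁ = s + 3.5. Sum = 11*s + 45.5. d₁·d₂ = s^2 + 7.7*s + 14.7.
H(s) = (11*s + 45.5)/(s^2 + 7.7*s + 14.7)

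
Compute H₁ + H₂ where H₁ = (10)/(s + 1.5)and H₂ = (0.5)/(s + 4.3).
Parallel: H = H₁ + H₂ = (n₁·d₂ + n₂·d₁)/(d₁·d₂).
n₁·d₂ = 10*s + 43. n₂·d₁ = 0.5*s + 0.75. Sum = 10.5*s + 43.75. d₁·d₂ = s^2 + 5.8*s + 6.45.
H(s) = (10.5*s + 43.75)/(s^2 + 5.8*s + 6.45)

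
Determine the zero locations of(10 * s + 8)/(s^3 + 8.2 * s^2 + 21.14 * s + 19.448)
Set numerator = 0: 10*s + 8 = 0 → Zeros: -0.8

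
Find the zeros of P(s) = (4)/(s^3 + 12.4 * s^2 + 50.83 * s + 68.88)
Numerator is a nonzero constant (4) → Zeros: none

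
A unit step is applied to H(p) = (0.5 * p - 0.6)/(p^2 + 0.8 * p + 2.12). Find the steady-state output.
FVT: lim_{t→∞} y(t) = lim_{p→0} p*Y(p) where Y(p) = H(p)/p.
= lim_{p→0} H(p) = H(0) = num(0)/den(0) = -0.6/2.12 = -0.283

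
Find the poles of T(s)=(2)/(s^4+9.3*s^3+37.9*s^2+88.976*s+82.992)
Set denominator = 0: s^4 + 9.3*s^3 + 37.9*s^2 + 88.976*s + 82.992 = (s + 4.2)(s + 1.9)(s^2 + 3.2*s + 10.4) = 0 → Poles: -1.6 + 2.8j, -1.6 - 2.8j, -1.9, -4.2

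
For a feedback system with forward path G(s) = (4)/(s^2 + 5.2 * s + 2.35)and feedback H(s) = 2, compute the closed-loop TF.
Closed-loop T = G/(1+GH).
Numerator: G_num * H_den = 4.
Denominator: G_den * H_den + G_num * H_num = (s^2 + 5.2*s + 2.35) + (8) = s^2 + 5.2*s + 10.35.
T(s) = (4)/(s^2 + 5.2*s + 10.35)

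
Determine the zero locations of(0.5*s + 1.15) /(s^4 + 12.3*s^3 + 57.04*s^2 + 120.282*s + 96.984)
Set numerator = 0: 0.5*s + 1.15 = 0 → Zeros: -2.3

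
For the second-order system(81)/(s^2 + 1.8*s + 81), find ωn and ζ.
Standard form: ωn²/(s²+2ζωn·s+ωn²).
const=81=ωn² → ωn=9, s coeff=1.8=2ζωn → ζ=0.1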